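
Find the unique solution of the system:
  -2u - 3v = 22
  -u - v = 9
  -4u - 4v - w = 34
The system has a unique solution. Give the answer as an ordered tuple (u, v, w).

Form the augmented matrix and row-reduce:
  [ -2  -3   0  |  22 ]
  [ -1  -1   0  |   9 ]
  [ -4  -4  -1  |  34 ]
r1 := -1/2·r1
  [  1  3/2   0  |  -11 ]
  [ -1   -1   0  |    9 ]
  [ -4   -4  -1  |   34 ]
r2 := r2 + r1
  [  1  3/2   0  |  -11 ]
  [  0  1/2   0  |   -2 ]
  [ -4   -4  -1  |   34 ]
r3 := r3 + 4·r1
  [ 1  3/2   0  |  -11 ]
  [ 0  1/2   0  |   -2 ]
  [ 0    2  -1  |  -10 ]
r2 := 2·r2
  [ 1  3/2   0  |  -11 ]
  [ 0    1   0  |   -4 ]
  [ 0    2  -1  |  -10 ]
r3 := r3 − 2·r2
  [ 1  3/2   0  |  -11 ]
  [ 0    1   0  |   -4 ]
  [ 0    0  -1  |   -2 ]
r3 := -1·r3
  [ 1  3/2  0  |  -11 ]
  [ 0    1  0  |   -4 ]
  [ 0    0  1  |    2 ]
r1 := r1 − 3/2·r2
  [ 1  0  0  |  -5 ]
  [ 0  1  0  |  -4 ]
  [ 0  0  1  |   2 ]
Reading off the last column: u = -5, v = -4, w = 2.

(-5, -4, 2)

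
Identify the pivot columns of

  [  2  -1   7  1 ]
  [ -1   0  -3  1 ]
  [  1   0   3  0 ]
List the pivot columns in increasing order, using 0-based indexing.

0, 1, 3

ρ1 ← 1/2·ρ1
  [  1  -1/2  7/2  1/2 ]
  [ -1     0   -3    1 ]
  [  1     0    3    0 ]
ρ2 ← ρ2 + ρ1
  [ 1  -1/2  7/2  1/2 ]
  [ 0  -1/2  1/2  3/2 ]
  [ 1     0    3    0 ]
ρ3 ← ρ3 − ρ1
  [ 1  -1/2   7/2   1/2 ]
  [ 0  -1/2   1/2   3/2 ]
  [ 0   1/2  -1/2  -1/2 ]
ρ2 ← -2·ρ2
  [ 1  -1/2   7/2   1/2 ]
  [ 0     1    -1    -3 ]
  [ 0   1/2  -1/2  -1/2 ]
ρ3 ← ρ3 − 1/2·ρ2
  [ 1  -1/2  7/2  1/2 ]
  [ 0     1   -1   -3 ]
  [ 0     0    0    1 ]
ρ2 ← ρ2 + 3·ρ3
  [ 1  -1/2  7/2  1/2 ]
  [ 0     1   -1    0 ]
  [ 0     0    0    1 ]
ρ1 ← ρ1 − 1/2·ρ3
  [ 1  -1/2  7/2  0 ]
  [ 0     1   -1  0 ]
  [ 0     0    0  1 ]
ρ1 ← ρ1 + 1/2·ρ2
  [ 1  0   3  0 ]
  [ 0  1  -1  0 ]
  [ 0  0   0  1 ]
Pivot columns are the columns containing a leading 1.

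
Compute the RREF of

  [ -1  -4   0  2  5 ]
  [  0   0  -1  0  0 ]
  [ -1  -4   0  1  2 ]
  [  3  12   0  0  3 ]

Multiply R1 by -1.
  [  1   4   0  -2  -5 ]
  [  0   0  -1   0   0 ]
  [ -1  -4   0   1   2 ]
  [  3  12   0   0   3 ]
Add R1 to R3.
  [ 1   4   0  -2  -5 ]
  [ 0   0  -1   0   0 ]
  [ 0   0   0  -1  -3 ]
  [ 3  12   0   0   3 ]
Subtract 3 times R1 from R4.
  [ 1  4   0  -2  -5 ]
  [ 0  0  -1   0   0 ]
  [ 0  0   0  -1  -3 ]
  [ 0  0   0   6  18 ]
Multiply R2 by -1.
  [ 1  4  0  -2  -5 ]
  [ 0  0  1   0   0 ]
  [ 0  0  0  -1  -3 ]
  [ 0  0  0   6  18 ]
Multiply R3 by -1.
  [ 1  4  0  -2  -5 ]
  [ 0  0  1   0   0 ]
  [ 0  0  0   1   3 ]
  [ 0  0  0   6  18 ]
Subtract 6 times R3 from R4.
  [ 1  4  0  -2  -5 ]
  [ 0  0  1   0   0 ]
  [ 0  0  0   1   3 ]
  [ 0  0  0   0   0 ]
Add 2 times R3 to R1.
  [ 1  4  0  0  1 ]
  [ 0  0  1  0  0 ]
  [ 0  0  0  1  3 ]
  [ 0  0  0  0  0 ]

[[1, 4, 0, 0, 1], [0, 0, 1, 0, 0], [0, 0, 0, 1, 3], [0, 0, 0, 0, 0]]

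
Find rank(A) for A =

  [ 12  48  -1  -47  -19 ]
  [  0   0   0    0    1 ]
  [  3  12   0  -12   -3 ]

R1 ← 1/12·R1
  [ 1   4  -1/12  -47/12  -19/12 ]
  [ 0   0      0       0       1 ]
  [ 3  12      0     -12      -3 ]
R3 ← R3 − 3·R1
  [ 1  4  -1/12  -47/12  -19/12 ]
  [ 0  0      0       0       1 ]
  [ 0  0    1/4    -1/4     7/4 ]
R2 <-> R3
  [ 1  4  -1/12  -47/12  -19/12 ]
  [ 0  0    1/4    -1/4     7/4 ]
  [ 0  0      0       0       1 ]
R2 ← 4·R2
  [ 1  4  -1/12  -47/12  -19/12 ]
  [ 0  0      1      -1       7 ]
  [ 0  0      0       0       1 ]
R2 ← R2 − 7·R3
  [ 1  4  -1/12  -47/12  -19/12 ]
  [ 0  0      1      -1       0 ]
  [ 0  0      0       0       1 ]
R1 ← R1 + 19/12·R3
  [ 1  4  -1/12  -47/12  0 ]
  [ 0  0      1      -1  0 ]
  [ 0  0      0       0  1 ]
R1 ← R1 + 1/12·R2
  [ 1  4  0  -4  0 ]
  [ 0  0  1  -1  0 ]
  [ 0  0  0   0  1 ]
The reduced form has 3 nonzero rows.

rank = 3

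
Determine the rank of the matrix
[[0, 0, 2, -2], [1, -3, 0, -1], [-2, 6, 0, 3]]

rank = 3

Swap R1 and R2.
  [  1  -3  0  -1 ]
  [  0   0  2  -2 ]
  [ -2   6  0   3 ]
Add 2 times R1 to R3.
  [ 1  -3  0  -1 ]
  [ 0   0  2  -2 ]
  [ 0   0  0   1 ]
Multiply R2 by 1/2.
  [ 1  -3  0  -1 ]
  [ 0   0  1  -1 ]
  [ 0   0  0   1 ]
Add R3 to R2.
  [ 1  -3  0  -1 ]
  [ 0   0  1   0 ]
  [ 0   0  0   1 ]
Add R3 to R1.
  [ 1  -3  0  0 ]
  [ 0   0  1  0 ]
  [ 0   0  0  1 ]
The reduced form has 3 nonzero rows.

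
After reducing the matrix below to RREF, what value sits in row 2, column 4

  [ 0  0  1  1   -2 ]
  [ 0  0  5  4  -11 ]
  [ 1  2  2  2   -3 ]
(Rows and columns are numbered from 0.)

R1 <-> R3
  [ 1  2  2  2   -3 ]
  [ 0  0  5  4  -11 ]
  [ 0  0  1  1   -2 ]
R2 -> 1/5·R2
  [ 1  2  2    2     -3 ]
  [ 0  0  1  4/5  -11/5 ]
  [ 0  0  1    1     -2 ]
R3 -> R3 − R2
  [ 1  2  2    2     -3 ]
  [ 0  0  1  4/5  -11/5 ]
  [ 0  0  0  1/5    1/5 ]
R3 -> 5·R3
  [ 1  2  2    2     -3 ]
  [ 0  0  1  4/5  -11/5 ]
  [ 0  0  0    1      1 ]
R2 -> R2 − 4/5·R3
  [ 1  2  2  2  -3 ]
  [ 0  0  1  0  -3 ]
  [ 0  0  0  1   1 ]
R1 -> R1 − 2·R3
  [ 1  2  2  0  -5 ]
  [ 0  0  1  0  -3 ]
  [ 0  0  0  1   1 ]
R1 -> R1 − 2·R2
  [ 1  2  0  0   1 ]
  [ 0  0  1  0  -3 ]
  [ 0  0  0  1   1 ]

1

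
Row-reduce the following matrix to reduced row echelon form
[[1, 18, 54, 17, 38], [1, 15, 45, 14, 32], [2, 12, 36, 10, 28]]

R2 := R2 − R1
  [ 1  18  54  17  38 ]
  [ 0  -3  -9  -3  -6 ]
  [ 2  12  36  10  28 ]
R3 := R3 − 2·R1
  [ 1   18   54   17   38 ]
  [ 0   -3   -9   -3   -6 ]
  [ 0  -24  -72  -24  -48 ]
R2 := -1/3·R2
  [ 1   18   54   17   38 ]
  [ 0    1    3    1    2 ]
  [ 0  -24  -72  -24  -48 ]
R3 := R3 + 24·R2
  [ 1  18  54  17  38 ]
  [ 0   1   3   1   2 ]
  [ 0   0   0   0   0 ]
R1 := R1 − 18·R2
  [ 1  0  0  -1  2 ]
  [ 0  1  3   1  2 ]
  [ 0  0  0   0  0 ]

[[1, 0, 0, -1, 2], [0, 1, 3, 1, 2], [0, 0, 0, 0, 0]]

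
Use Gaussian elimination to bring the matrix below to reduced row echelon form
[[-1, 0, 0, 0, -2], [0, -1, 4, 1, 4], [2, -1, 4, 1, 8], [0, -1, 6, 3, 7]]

R1 → -1·R1
R3 → R3 − 2·R1
R2 → -1·R2
R3 → R3 + R2
R4 → R4 + R2
R3 ↔ R4
R3 → 1/2·R3
R2 → R2 + 4·R3

[[1, 0, 0, 0, 2], [0, 1, 0, 3, 2], [0, 0, 1, 1, 3/2], [0, 0, 0, 0, 0]]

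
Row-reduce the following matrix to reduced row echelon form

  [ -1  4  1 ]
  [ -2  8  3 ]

r1 ← -1·r1
  [  1  -4  -1 ]
  [ -2   8   3 ]
r2 ← r2 + 2·r1
  [ 1  -4  -1 ]
  [ 0   0   1 ]
r1 ← r1 + r2
  [ 1  -4  0 ]
  [ 0   0  1 ]

[[1, -4, 0], [0, 0, 1]]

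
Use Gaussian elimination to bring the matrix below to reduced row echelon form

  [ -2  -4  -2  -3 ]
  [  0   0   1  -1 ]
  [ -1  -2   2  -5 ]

r1 ← -1/2·r1
  [  1   2  1  3/2 ]
  [  0   0  1   -1 ]
  [ -1  -2  2   -5 ]
r3 ← r3 + r1
  [ 1  2  1   3/2 ]
  [ 0  0  1    -1 ]
  [ 0  0  3  -7/2 ]
r3 ← r3 − 3·r2
  [ 1  2  1   3/2 ]
  [ 0  0  1    -1 ]
  [ 0  0  0  -1/2 ]
r3 ← -2·r3
  [ 1  2  1  3/2 ]
  [ 0  0  1   -1 ]
  [ 0  0  0    1 ]
r2 ← r2 + r3
  [ 1  2  1  3/2 ]
  [ 0  0  1    0 ]
  [ 0  0  0    1 ]
r1 ← r1 − 3/2·r3
  [ 1  2  1  0 ]
  [ 0  0  1  0 ]
  [ 0  0  0  1 ]
r1 ← r1 − r2
  [ 1  2  0  0 ]
  [ 0  0  1  0 ]
  [ 0  0  0  1 ]

[[1, 2, 0, 0], [0, 0, 1, 0], [0, 0, 0, 1]]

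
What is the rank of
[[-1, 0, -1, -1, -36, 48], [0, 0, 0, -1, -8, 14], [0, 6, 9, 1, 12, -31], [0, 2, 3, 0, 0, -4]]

Multiply R1 by -1.
  [ 1  0  1   1  36  -48 ]
  [ 0  0  0  -1  -8   14 ]
  [ 0  6  9   1  12  -31 ]
  [ 0  2  3   0   0   -4 ]
Swap R2 and R3.
  [ 1  0  1   1  36  -48 ]
  [ 0  6  9   1  12  -31 ]
  [ 0  0  0  -1  -8   14 ]
  [ 0  2  3   0   0   -4 ]
Multiply R2 by 1/6.
  [ 1  0    1    1  36    -48 ]
  [ 0  1  3/2  1/6   2  -31/6 ]
  [ 0  0    0   -1  -8     14 ]
  [ 0  2    3    0   0     -4 ]
Subtract 2 times R2 from R4.
  [ 1  0    1     1  36    -48 ]
  [ 0  1  3/2   1/6   2  -31/6 ]
  [ 0  0    0    -1  -8     14 ]
  [ 0  0    0  -1/3  -4   19/3 ]
Multiply R3 by -1.
  [ 1  0    1     1  36    -48 ]
  [ 0  1  3/2   1/6   2  -31/6 ]
  [ 0  0    0     1   8    -14 ]
  [ 0  0    0  -1/3  -4   19/3 ]
Add 1/3 times R3 to R4.
  [ 1  0    1    1    36    -48 ]
  [ 0  1  3/2  1/6     2  -31/6 ]
  [ 0  0    0    1     8    -14 ]
  [ 0  0    0    0  -4/3    5/3 ]
Multiply R4 by -3/4.
  [ 1  0    1    1  36    -48 ]
  [ 0  1  3/2  1/6   2  -31/6 ]
  [ 0  0    0    1   8    -14 ]
  [ 0  0    0    0   1   -5/4 ]
Subtract 8 times R4 from R3.
  [ 1  0    1    1  36    -48 ]
  [ 0  1  3/2  1/6   2  -31/6 ]
  [ 0  0    0    1   0     -4 ]
  [ 0  0    0    0   1   -5/4 ]
Subtract 2 times R4 from R2.
  [ 1  0    1    1  36   -48 ]
  [ 0  1  3/2  1/6   0  -8/3 ]
  [ 0  0    0    1   0    -4 ]
  [ 0  0    0    0   1  -5/4 ]
Subtract 36 times R4 from R1.
  [ 1  0    1    1  0    -3 ]
  [ 0  1  3/2  1/6  0  -8/3 ]
  [ 0  0    0    1  0    -4 ]
  [ 0  0    0    0  1  -5/4 ]
Subtract 1/6 times R3 from R2.
  [ 1  0    1  1  0    -3 ]
  [ 0  1  3/2  0  0    -2 ]
  [ 0  0    0  1  0    -4 ]
  [ 0  0    0  0  1  -5/4 ]
Subtract R3 from R1.
  [ 1  0    1  0  0     1 ]
  [ 0  1  3/2  0  0    -2 ]
  [ 0  0    0  1  0    -4 ]
  [ 0  0    0  0  1  -5/4 ]
The reduced form has 4 nonzero rows.

rank = 4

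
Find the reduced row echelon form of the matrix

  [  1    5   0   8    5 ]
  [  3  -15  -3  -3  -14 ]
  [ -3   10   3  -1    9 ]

[[1, 0, 0, 4, 0], [0, 1, 0, 4/5, 1], [0, 0, 1, 1, -1/3]]

R2 := R2 − 3·R1
  [  1    5   0    8    5 ]
  [  0  -30  -3  -27  -29 ]
  [ -3   10   3   -1    9 ]
R3 := R3 + 3·R1
  [ 1    5   0    8    5 ]
  [ 0  -30  -3  -27  -29 ]
  [ 0   25   3   23   24 ]
R2 := -1/30·R2
  [ 1   5     0     8      5 ]
  [ 0   1  1/10  9/10  29/30 ]
  [ 0  25     3    23     24 ]
R3 := R3 − 25·R2
  [ 1  5     0     8      5 ]
  [ 0  1  1/10  9/10  29/30 ]
  [ 0  0   1/2   1/2   -1/6 ]
R3 := 2·R3
  [ 1  5     0     8      5 ]
  [ 0  1  1/10  9/10  29/30 ]
  [ 0  0     1     1   -1/3 ]
R2 := R2 − 1/10·R3
  [ 1  5  0    8     5 ]
  [ 0  1  0  4/5     1 ]
  [ 0  0  1    1  -1/3 ]
R1 := R1 − 5·R2
  [ 1  0  0    4     0 ]
  [ 0  1  0  4/5     1 ]
  [ 0  0  1    1  -1/3 ]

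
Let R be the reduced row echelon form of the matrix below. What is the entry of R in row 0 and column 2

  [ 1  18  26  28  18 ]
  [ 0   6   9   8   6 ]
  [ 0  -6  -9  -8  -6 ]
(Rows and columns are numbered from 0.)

R2 → 1/6·R2
  [ 1  18   26   28  18 ]
  [ 0   1  3/2  4/3   1 ]
  [ 0  -6   -9   -8  -6 ]
R3 → R3 + 6·R2
  [ 1  18   26   28  18 ]
  [ 0   1  3/2  4/3   1 ]
  [ 0   0    0    0   0 ]
R1 → R1 − 18·R2
  [ 1  0   -1    4  0 ]
  [ 0  1  3/2  4/3  1 ]
  [ 0  0    0    0  0 ]

-1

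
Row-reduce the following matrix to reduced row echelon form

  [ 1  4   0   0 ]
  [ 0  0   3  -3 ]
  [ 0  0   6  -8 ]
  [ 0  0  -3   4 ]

[[1, 4, 0, 0], [0, 0, 1, 0], [0, 0, 0, 1], [0, 0, 0, 0]]

R2 ← 1/3·R2
R3 ← R3 − 6·R2
R4 ← R4 + 3·R2
R3 ← -1/2·R3
R4 ← R4 − R3
R2 ← R2 + R3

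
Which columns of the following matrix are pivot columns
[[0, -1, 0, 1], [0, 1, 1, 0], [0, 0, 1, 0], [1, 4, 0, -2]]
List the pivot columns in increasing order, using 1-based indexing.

1, 2, 3, 4

R1 <=> R4
  [ 1   4  0  -2 ]
  [ 0   1  1   0 ]
  [ 0   0  1   0 ]
  [ 0  -1  0   1 ]
R4 := R4 + R2
  [ 1  4  0  -2 ]
  [ 0  1  1   0 ]
  [ 0  0  1   0 ]
  [ 0  0  1   1 ]
R4 := R4 − R3
  [ 1  4  0  -2 ]
  [ 0  1  1   0 ]
  [ 0  0  1   0 ]
  [ 0  0  0   1 ]
R1 := R1 + 2·R4
  [ 1  4  0  0 ]
  [ 0  1  1  0 ]
  [ 0  0  1  0 ]
  [ 0  0  0  1 ]
R2 := R2 − R3
  [ 1  4  0  0 ]
  [ 0  1  0  0 ]
  [ 0  0  1  0 ]
  [ 0  0  0  1 ]
R1 := R1 − 4·R2
  [ 1  0  0  0 ]
  [ 0  1  0  0 ]
  [ 0  0  1  0 ]
  [ 0  0  0  1 ]
Pivot columns are the columns containing a leading 1.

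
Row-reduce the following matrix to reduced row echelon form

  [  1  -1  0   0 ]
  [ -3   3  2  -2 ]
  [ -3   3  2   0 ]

[[1, -1, 0, 0], [0, 0, 1, 0], [0, 0, 0, 1]]

Add 3 times r1 to r2.
  [  1  -1  0   0 ]
  [  0   0  2  -2 ]
  [ -3   3  2   0 ]
Add 3 times r1 to r3.
  [ 1  -1  0   0 ]
  [ 0   0  2  -2 ]
  [ 0   0  2   0 ]
Multiply r2 by 1/2.
  [ 1  -1  0   0 ]
  [ 0   0  1  -1 ]
  [ 0   0  2   0 ]
Subtract 2 times r2 from r3.
  [ 1  -1  0   0 ]
  [ 0   0  1  -1 ]
  [ 0   0  0   2 ]
Multiply r3 by 1/2.
  [ 1  -1  0   0 ]
  [ 0   0  1  -1 ]
  [ 0   0  0   1 ]
Add r3 to r2.
  [ 1  -1  0  0 ]
  [ 0   0  1  0 ]
  [ 0   0  0  1 ]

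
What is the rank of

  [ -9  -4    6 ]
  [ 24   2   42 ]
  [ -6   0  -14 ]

R1 ← -1/9·R1
  [  1  4/9  -2/3 ]
  [ 24    2    42 ]
  [ -6    0   -14 ]
R2 ← R2 − 24·R1
  [  1    4/9  -2/3 ]
  [  0  -26/3    58 ]
  [ -6      0   -14 ]
R3 ← R3 + 6·R1
  [ 1    4/9  -2/3 ]
  [ 0  -26/3    58 ]
  [ 0    8/3   -18 ]
R2 ← -3/26·R2
  [ 1  4/9    -2/3 ]
  [ 0    1  -87/13 ]
  [ 0  8/3     -18 ]
R3 ← R3 − 8/3·R2
  [ 1  4/9    -2/3 ]
  [ 0    1  -87/13 ]
  [ 0    0   -2/13 ]
R3 ← -13/2·R3
  [ 1  4/9    -2/3 ]
  [ 0    1  -87/13 ]
  [ 0    0       1 ]
R2 ← R2 + 87/13·R3
  [ 1  4/9  -2/3 ]
  [ 0    1     0 ]
  [ 0    0     1 ]
R1 ← R1 + 2/3·R3
  [ 1  4/9  0 ]
  [ 0    1  0 ]
  [ 0    0  1 ]
R1 ← R1 − 4/9·R2
  [ 1  0  0 ]
  [ 0  1  0 ]
  [ 0  0  1 ]
The reduced form has 3 nonzero rows.

rank = 3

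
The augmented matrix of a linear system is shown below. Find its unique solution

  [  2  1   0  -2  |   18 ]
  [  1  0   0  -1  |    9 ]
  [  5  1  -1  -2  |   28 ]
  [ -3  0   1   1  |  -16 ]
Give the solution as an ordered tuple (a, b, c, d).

R1 → 1/2·R1
R2 → R2 − R1
R3 → R3 − 5·R1
R4 → R4 + 3·R1
R2 → -2·R2
R3 → R3 + 3/2·R2
R4 → R4 − 3/2·R2
R3 → -1·R3
R4 → R4 − R3
R3 → R3 + 3·R4
R1 → R1 + R4
R1 → R1 − 1/2·R2
Reading off the last column: a = 3, b = 0, c = -1, d = -6.

(3, 0, -1, -6)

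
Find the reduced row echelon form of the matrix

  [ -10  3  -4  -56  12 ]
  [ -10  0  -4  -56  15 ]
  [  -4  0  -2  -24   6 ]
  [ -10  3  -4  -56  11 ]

ρ1 -> -1/10·ρ1
ρ2 -> ρ2 + 10·ρ1
ρ3 -> ρ3 + 4·ρ1
ρ4 -> ρ4 + 10·ρ1
ρ2 -> -1/3·ρ2
ρ3 -> ρ3 + 6/5·ρ2
ρ3 -> -5/2·ρ3
ρ4 -> -1·ρ4
ρ2 -> ρ2 + ρ4
ρ1 -> ρ1 + 6/5·ρ4
ρ1 -> ρ1 − 2/5·ρ3
ρ1 -> ρ1 + 3/10·ρ2

[[1, 0, 0, 4, 0], [0, 1, 0, 0, 0], [0, 0, 1, 4, 0], [0, 0, 0, 0, 1]]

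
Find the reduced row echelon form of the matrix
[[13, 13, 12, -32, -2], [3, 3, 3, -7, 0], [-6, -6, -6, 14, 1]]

R1 := 1/13·R1
R2 := R2 − 3·R1
R3 := R3 + 6·R1
R2 := 13/3·R2
R3 := R3 + 6/13·R2
R2 := R2 − 2·R3
R1 := R1 + 2/13·R3
R1 := R1 − 12/13·R2

[[1, 1, 0, -4, 0], [0, 0, 1, 5/3, 0], [0, 0, 0, 0, 1]]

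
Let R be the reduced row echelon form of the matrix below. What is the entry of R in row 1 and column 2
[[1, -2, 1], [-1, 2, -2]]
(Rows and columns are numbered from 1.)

-2

r2 := r2 + r1
  [ 1  -2   1 ]
  [ 0   0  -1 ]
r2 := -1·r2
  [ 1  -2  1 ]
  [ 0   0  1 ]
r1 := r1 − r2
  [ 1  -2  0 ]
  [ 0   0  1 ]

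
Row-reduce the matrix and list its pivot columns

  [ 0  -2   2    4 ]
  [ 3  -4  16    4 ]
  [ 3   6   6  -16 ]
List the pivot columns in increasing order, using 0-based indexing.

0, 1

R1 <-> R2
  [ 3  -4  16    4 ]
  [ 0  -2   2    4 ]
  [ 3   6   6  -16 ]
R1 ← 1/3·R1
  [ 1  -4/3  16/3  4/3 ]
  [ 0    -2     2    4 ]
  [ 3     6     6  -16 ]
R3 ← R3 − 3·R1
  [ 1  -4/3  16/3  4/3 ]
  [ 0    -2     2    4 ]
  [ 0    10   -10  -20 ]
R2 ← -1/2·R2
  [ 1  -4/3  16/3  4/3 ]
  [ 0     1    -1   -2 ]
  [ 0    10   -10  -20 ]
R3 ← R3 − 10·R2
  [ 1  -4/3  16/3  4/3 ]
  [ 0     1    -1   -2 ]
  [ 0     0     0    0 ]
R1 ← R1 + 4/3·R2
  [ 1  0   4  -4/3 ]
  [ 0  1  -1    -2 ]
  [ 0  0   0     0 ]
Pivot columns are the columns containing a leading 1.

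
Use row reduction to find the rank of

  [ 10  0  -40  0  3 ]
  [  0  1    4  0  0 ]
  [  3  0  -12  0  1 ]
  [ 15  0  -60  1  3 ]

R1 -> 1/10·R1
  [  1  0   -4  0  3/10 ]
  [  0  1    4  0     0 ]
  [  3  0  -12  0     1 ]
  [ 15  0  -60  1     3 ]
R3 -> R3 − 3·R1
  [  1  0   -4  0  3/10 ]
  [  0  1    4  0     0 ]
  [  0  0    0  0  1/10 ]
  [ 15  0  -60  1     3 ]
R4 -> R4 − 15·R1
  [ 1  0  -4  0  3/10 ]
  [ 0  1   4  0     0 ]
  [ 0  0   0  0  1/10 ]
  [ 0  0   0  1  -3/2 ]
R3 ↔ R4
  [ 1  0  -4  0  3/10 ]
  [ 0  1   4  0     0 ]
  [ 0  0   0  1  -3/2 ]
  [ 0  0   0  0  1/10 ]
R4 -> 10·R4
  [ 1  0  -4  0  3/10 ]
  [ 0  1   4  0     0 ]
  [ 0  0   0  1  -3/2 ]
  [ 0  0   0  0     1 ]
R3 -> R3 + 3/2·R4
  [ 1  0  -4  0  3/10 ]
  [ 0  1   4  0     0 ]
  [ 0  0   0  1     0 ]
  [ 0  0   0  0     1 ]
R1 -> R1 − 3/10·R4
  [ 1  0  -4  0  0 ]
  [ 0  1   4  0  0 ]
  [ 0  0   0  1  0 ]
  [ 0  0   0  0  1 ]
The reduced form has 4 nonzero rows.

rank = 4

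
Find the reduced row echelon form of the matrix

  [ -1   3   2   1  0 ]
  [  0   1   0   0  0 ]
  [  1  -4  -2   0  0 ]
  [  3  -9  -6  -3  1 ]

R1 := -1·R1
  [ 1  -3  -2  -1  0 ]
  [ 0   1   0   0  0 ]
  [ 1  -4  -2   0  0 ]
  [ 3  -9  -6  -3  1 ]
R3 := R3 − R1
  [ 1  -3  -2  -1  0 ]
  [ 0   1   0   0  0 ]
  [ 0  -1   0   1  0 ]
  [ 3  -9  -6  -3  1 ]
R4 := R4 − 3·R1
  [ 1  -3  -2  -1  0 ]
  [ 0   1   0   0  0 ]
  [ 0  -1   0   1  0 ]
  [ 0   0   0   0  1 ]
R3 := R3 + R2
  [ 1  -3  -2  -1  0 ]
  [ 0   1   0   0  0 ]
  [ 0   0   0   1  0 ]
  [ 0   0   0   0  1 ]
R1 := R1 + R3
  [ 1  -3  -2  0  0 ]
  [ 0   1   0  0  0 ]
  [ 0   0   0  1  0 ]
  [ 0   0   0  0  1 ]
R1 := R1 + 3·R2
  [ 1  0  -2  0  0 ]
  [ 0  1   0  0  0 ]
  [ 0  0   0  1  0 ]
  [ 0  0   0  0  1 ]

[[1, 0, -2, 0, 0], [0, 1, 0, 0, 0], [0, 0, 0, 1, 0], [0, 0, 0, 0, 1]]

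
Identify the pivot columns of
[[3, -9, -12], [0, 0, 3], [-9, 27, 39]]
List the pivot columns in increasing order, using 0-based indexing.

0, 2

Multiply R1 by 1/3.
  [  1  -3  -4 ]
  [  0   0   3 ]
  [ -9  27  39 ]
Add 9 times R1 to R3.
  [ 1  -3  -4 ]
  [ 0   0   3 ]
  [ 0   0   3 ]
Multiply R2 by 1/3.
  [ 1  -3  -4 ]
  [ 0   0   1 ]
  [ 0   0   3 ]
Subtract 3 times R2 from R3.
  [ 1  -3  -4 ]
  [ 0   0   1 ]
  [ 0   0   0 ]
Add 4 times R2 to R1.
  [ 1  -3  0 ]
  [ 0   0  1 ]
  [ 0   0  0 ]
Pivot columns are the columns containing a leading 1.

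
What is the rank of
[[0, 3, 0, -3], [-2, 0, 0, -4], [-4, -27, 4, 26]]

rank = 3

R1 <-> R2
  [ -2    0  0  -4 ]
  [  0    3  0  -3 ]
  [ -4  -27  4  26 ]
R1 := -1/2·R1
  [  1    0  0   2 ]
  [  0    3  0  -3 ]
  [ -4  -27  4  26 ]
R3 := R3 + 4·R1
  [ 1    0  0   2 ]
  [ 0    3  0  -3 ]
  [ 0  -27  4  34 ]
R2 := 1/3·R2
  [ 1    0  0   2 ]
  [ 0    1  0  -1 ]
  [ 0  -27  4  34 ]
R3 := R3 + 27·R2
  [ 1  0  0   2 ]
  [ 0  1  0  -1 ]
  [ 0  0  4   7 ]
R3 := 1/4·R3
  [ 1  0  0    2 ]
  [ 0  1  0   -1 ]
  [ 0  0  1  7/4 ]
The reduced form has 3 nonzero rows.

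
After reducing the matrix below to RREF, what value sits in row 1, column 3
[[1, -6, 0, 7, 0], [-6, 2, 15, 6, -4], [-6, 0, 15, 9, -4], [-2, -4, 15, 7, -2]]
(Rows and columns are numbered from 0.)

ρ2 := ρ2 + 6·ρ1
ρ3 := ρ3 + 6·ρ1
ρ4 := ρ4 + 2·ρ1
ρ2 := -1/34·ρ2
ρ3 := ρ3 + 36·ρ2
ρ4 := ρ4 + 16·ρ2
ρ3 := -17/15·ρ3
ρ4 := ρ4 − 135/17·ρ3
ρ4 := 1/2·ρ4
ρ3 := ρ3 + 4/15·ρ4
ρ2 := ρ2 − 2/17·ρ4
ρ2 := ρ2 + 15/34·ρ3
ρ1 := ρ1 + 6·ρ2

-3/2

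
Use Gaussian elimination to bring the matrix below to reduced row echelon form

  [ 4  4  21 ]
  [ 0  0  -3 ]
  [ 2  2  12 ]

R1 → 1/4·R1
  [ 1  1  21/4 ]
  [ 0  0    -3 ]
  [ 2  2    12 ]
R3 → R3 − 2·R1
  [ 1  1  21/4 ]
  [ 0  0    -3 ]
  [ 0  0   3/2 ]
R2 → -1/3·R2
  [ 1  1  21/4 ]
  [ 0  0     1 ]
  [ 0  0   3/2 ]
R3 → R3 − 3/2·R2
  [ 1  1  21/4 ]
  [ 0  0     1 ]
  [ 0  0     0 ]
R1 → R1 − 21/4·R2
  [ 1  1  0 ]
  [ 0  0  1 ]
  [ 0  0  0 ]

[[1, 1, 0], [0, 0, 1], [0, 0, 0]]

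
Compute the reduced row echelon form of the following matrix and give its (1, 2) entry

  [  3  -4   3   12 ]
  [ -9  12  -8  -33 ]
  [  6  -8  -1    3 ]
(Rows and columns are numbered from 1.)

R1 -> 1/3·R1
R2 -> R2 + 9·R1
R3 -> R3 − 6·R1
R3 -> R3 + 7·R2
R1 -> R1 − R2

-4/3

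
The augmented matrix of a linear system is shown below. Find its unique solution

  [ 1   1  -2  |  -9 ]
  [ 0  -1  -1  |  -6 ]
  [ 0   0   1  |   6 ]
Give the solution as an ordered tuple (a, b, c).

R2 := -1·R2
  [ 1  1  -2  |  -9 ]
  [ 0  1   1  |   6 ]
  [ 0  0   1  |   6 ]
R2 := R2 − R3
  [ 1  1  -2  |  -9 ]
  [ 0  1   0  |   0 ]
  [ 0  0   1  |   6 ]
R1 := R1 + 2·R3
  [ 1  1  0  |  3 ]
  [ 0  1  0  |  0 ]
  [ 0  0  1  |  6 ]
R1 := R1 − R2
  [ 1  0  0  |  3 ]
  [ 0  1  0  |  0 ]
  [ 0  0  1  |  6 ]
Reading off the last column: a = 3, b = 0, c = 6.

(3, 0, 6)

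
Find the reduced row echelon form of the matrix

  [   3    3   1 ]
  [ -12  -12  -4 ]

[[1, 1, 1/3], [0, 0, 0]]

ρ1 -> 1/3·ρ1
  [   1    1  1/3 ]
  [ -12  -12   -4 ]
ρ2 -> ρ2 + 12·ρ1
  [ 1  1  1/3 ]
  [ 0  0    0 ]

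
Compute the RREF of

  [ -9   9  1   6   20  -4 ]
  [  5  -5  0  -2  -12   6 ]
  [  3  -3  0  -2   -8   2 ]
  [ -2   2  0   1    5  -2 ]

[[1, -1, 0, 0, -2, 2], [0, 0, 1, 0, -4, 2], [0, 0, 0, 1, 1, 2], [0, 0, 0, 0, 0, 0]]

R1 → -1/9·R1
  [  1  -1  -1/9  -2/3  -20/9  4/9 ]
  [  5  -5     0    -2    -12    6 ]
  [  3  -3     0    -2     -8    2 ]
  [ -2   2     0     1      5   -2 ]
R2 → R2 − 5·R1
  [  1  -1  -1/9  -2/3  -20/9   4/9 ]
  [  0   0   5/9   4/3   -8/9  34/9 ]
  [  3  -3     0    -2     -8     2 ]
  [ -2   2     0     1      5    -2 ]
R3 → R3 − 3·R1
  [  1  -1  -1/9  -2/3  -20/9   4/9 ]
  [  0   0   5/9   4/3   -8/9  34/9 ]
  [  0   0   1/3     0   -4/3   2/3 ]
  [ -2   2     0     1      5    -2 ]
R4 → R4 + 2·R1
  [ 1  -1  -1/9  -2/3  -20/9    4/9 ]
  [ 0   0   5/9   4/3   -8/9   34/9 ]
  [ 0   0   1/3     0   -4/3    2/3 ]
  [ 0   0  -2/9  -1/3    5/9  -10/9 ]
R2 → 9/5·R2
  [ 1  -1  -1/9  -2/3  -20/9    4/9 ]
  [ 0   0     1  12/5   -8/5   34/5 ]
  [ 0   0   1/3     0   -4/3    2/3 ]
  [ 0   0  -2/9  -1/3    5/9  -10/9 ]
R3 → R3 − 1/3·R2
  [ 1  -1  -1/9  -2/3  -20/9    4/9 ]
  [ 0   0     1  12/5   -8/5   34/5 ]
  [ 0   0     0  -4/5   -4/5   -8/5 ]
  [ 0   0  -2/9  -1/3    5/9  -10/9 ]
R4 → R4 + 2/9·R2
  [ 1  -1  -1/9  -2/3  -20/9   4/9 ]
  [ 0   0     1  12/5   -8/5  34/5 ]
  [ 0   0     0  -4/5   -4/5  -8/5 ]
  [ 0   0     0   1/5    1/5   2/5 ]
R3 → -5/4·R3
  [ 1  -1  -1/9  -2/3  -20/9   4/9 ]
  [ 0   0     1  12/5   -8/5  34/5 ]
  [ 0   0     0     1      1     2 ]
  [ 0   0     0   1/5    1/5   2/5 ]
R4 → R4 − 1/5·R3
  [ 1  -1  -1/9  -2/3  -20/9   4/9 ]
  [ 0   0     1  12/5   -8/5  34/5 ]
  [ 0   0     0     1      1     2 ]
  [ 0   0     0     0      0     0 ]
R2 → R2 − 12/5·R3
  [ 1  -1  -1/9  -2/3  -20/9  4/9 ]
  [ 0   0     1     0     -4    2 ]
  [ 0   0     0     1      1    2 ]
  [ 0   0     0     0      0    0 ]
R1 → R1 + 2/3·R3
  [ 1  -1  -1/9  0  -14/9  16/9 ]
  [ 0   0     1  0     -4     2 ]
  [ 0   0     0  1      1     2 ]
  [ 0   0     0  0      0     0 ]
R1 → R1 + 1/9·R2
  [ 1  -1  0  0  -2  2 ]
  [ 0   0  1  0  -4  2 ]
  [ 0   0  0  1   1  2 ]
  [ 0   0  0  0   0  0 ]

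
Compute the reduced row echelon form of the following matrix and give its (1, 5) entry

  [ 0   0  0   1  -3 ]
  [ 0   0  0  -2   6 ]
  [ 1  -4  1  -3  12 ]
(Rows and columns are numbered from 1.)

3

R1 ↔ R3
  [ 1  -4  1  -3  12 ]
  [ 0   0  0  -2   6 ]
  [ 0   0  0   1  -3 ]
R2 := -1/2·R2
  [ 1  -4  1  -3  12 ]
  [ 0   0  0   1  -3 ]
  [ 0   0  0   1  -3 ]
R3 := R3 − R2
  [ 1  -4  1  -3  12 ]
  [ 0   0  0   1  -3 ]
  [ 0   0  0   0   0 ]
R1 := R1 + 3·R2
  [ 1  -4  1  0   3 ]
  [ 0   0  0  1  -3 ]
  [ 0   0  0  0   0 ]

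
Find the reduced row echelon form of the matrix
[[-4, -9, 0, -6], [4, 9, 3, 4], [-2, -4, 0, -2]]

[[1, 0, 0, -3], [0, 1, 0, 2], [0, 0, 1, -2/3]]

r1 -> -1/4·r1
  [  1  9/4  0  3/2 ]
  [  4    9  3    4 ]
  [ -2   -4  0   -2 ]
r2 -> r2 − 4·r1
  [  1  9/4  0  3/2 ]
  [  0    0  3   -2 ]
  [ -2   -4  0   -2 ]
r3 -> r3 + 2·r1
  [ 1  9/4  0  3/2 ]
  [ 0    0  3   -2 ]
  [ 0  1/2  0    1 ]
r2 ↔ r3
  [ 1  9/4  0  3/2 ]
  [ 0  1/2  0    1 ]
  [ 0    0  3   -2 ]
r2 -> 2·r2
  [ 1  9/4  0  3/2 ]
  [ 0    1  0    2 ]
  [ 0    0  3   -2 ]
r3 -> 1/3·r3
  [ 1  9/4  0   3/2 ]
  [ 0    1  0     2 ]
  [ 0    0  1  -2/3 ]
r1 -> r1 − 9/4·r2
  [ 1  0  0    -3 ]
  [ 0  1  0     2 ]
  [ 0  0  1  -2/3 ]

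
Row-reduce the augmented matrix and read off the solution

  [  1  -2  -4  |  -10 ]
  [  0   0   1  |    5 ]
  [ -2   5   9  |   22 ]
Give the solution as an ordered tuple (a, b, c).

(4, -3, 5)

R3 -> R3 + 2·R1
  [ 1  -2  -4  |  -10 ]
  [ 0   0   1  |    5 ]
  [ 0   1   1  |    2 ]
R2 <-> R3
  [ 1  -2  -4  |  -10 ]
  [ 0   1   1  |    2 ]
  [ 0   0   1  |    5 ]
R2 -> R2 − R3
  [ 1  -2  -4  |  -10 ]
  [ 0   1   0  |   -3 ]
  [ 0   0   1  |    5 ]
R1 -> R1 + 4·R3
  [ 1  -2  0  |  10 ]
  [ 0   1  0  |  -3 ]
  [ 0   0  1  |   5 ]
R1 -> R1 + 2·R2
  [ 1  0  0  |   4 ]
  [ 0  1  0  |  -3 ]
  [ 0  0  1  |   5 ]
Reading off the last column: a = 4, b = -3, c = 5.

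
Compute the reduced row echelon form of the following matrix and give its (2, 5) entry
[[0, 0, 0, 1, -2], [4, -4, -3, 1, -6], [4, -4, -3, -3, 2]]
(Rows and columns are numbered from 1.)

-2

R1 <-> R2
  [ 4  -4  -3   1  -6 ]
  [ 0   0   0   1  -2 ]
  [ 4  -4  -3  -3   2 ]
R1 -> 1/4·R1
  [ 1  -1  -3/4  1/4  -3/2 ]
  [ 0   0     0    1    -2 ]
  [ 4  -4    -3   -3     2 ]
R3 -> R3 − 4·R1
  [ 1  -1  -3/4  1/4  -3/2 ]
  [ 0   0     0    1    -2 ]
  [ 0   0     0   -4     8 ]
R3 -> R3 + 4·R2
  [ 1  -1  -3/4  1/4  -3/2 ]
  [ 0   0     0    1    -2 ]
  [ 0   0     0    0     0 ]
R1 -> R1 − 1/4·R2
  [ 1  -1  -3/4  0  -1 ]
  [ 0   0     0  1  -2 ]
  [ 0   0     0  0   0 ]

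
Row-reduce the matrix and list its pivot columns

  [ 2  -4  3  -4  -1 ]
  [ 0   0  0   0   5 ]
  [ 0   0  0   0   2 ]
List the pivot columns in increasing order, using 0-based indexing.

0, 4

ρ1 -> 1/2·ρ1
  [ 1  -2  3/2  -2  -1/2 ]
  [ 0   0    0   0     5 ]
  [ 0   0    0   0     2 ]
ρ2 -> 1/5·ρ2
  [ 1  -2  3/2  -2  -1/2 ]
  [ 0   0    0   0     1 ]
  [ 0   0    0   0     2 ]
ρ3 -> ρ3 − 2·ρ2
  [ 1  -2  3/2  -2  -1/2 ]
  [ 0   0    0   0     1 ]
  [ 0   0    0   0     0 ]
ρ1 -> ρ1 + 1/2·ρ2
  [ 1  -2  3/2  -2  0 ]
  [ 0   0    0   0  1 ]
  [ 0   0    0   0  0 ]
Pivot columns are the columns containing a leading 1.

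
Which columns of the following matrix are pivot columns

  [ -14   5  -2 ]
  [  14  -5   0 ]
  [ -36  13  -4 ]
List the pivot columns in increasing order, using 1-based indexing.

Multiply r1 by -1/14.
  [   1  -5/14  1/7 ]
  [  14     -5    0 ]
  [ -36     13   -4 ]
Subtract 14 times r1 from r2.
  [   1  -5/14  1/7 ]
  [   0      0   -2 ]
  [ -36     13   -4 ]
Add 36 times r1 to r3.
  [ 1  -5/14  1/7 ]
  [ 0      0   -2 ]
  [ 0    1/7  8/7 ]
Swap r2 and r3.
  [ 1  -5/14  1/7 ]
  [ 0    1/7  8/7 ]
  [ 0      0   -2 ]
Multiply r2 by 7.
  [ 1  -5/14  1/7 ]
  [ 0      1    8 ]
  [ 0      0   -2 ]
Multiply r3 by -1/2.
  [ 1  -5/14  1/7 ]
  [ 0      1    8 ]
  [ 0      0    1 ]
Subtract 8 times r3 from r2.
  [ 1  -5/14  1/7 ]
  [ 0      1    0 ]
  [ 0      0    1 ]
Subtract 1/7 times r3 from r1.
  [ 1  -5/14  0 ]
  [ 0      1  0 ]
  [ 0      0  1 ]
Add 5/14 times r2 to r1.
  [ 1  0  0 ]
  [ 0  1  0 ]
  [ 0  0  1 ]
Pivot columns are the columns containing a leading 1.

1, 2, 3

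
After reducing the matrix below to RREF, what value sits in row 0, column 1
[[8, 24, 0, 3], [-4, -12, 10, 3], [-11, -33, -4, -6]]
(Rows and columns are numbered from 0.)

3

ρ1 ← 1/8·ρ1
  [   1    3   0  3/8 ]
  [  -4  -12  10    3 ]
  [ -11  -33  -4   -6 ]
ρ2 ← ρ2 + 4·ρ1
  [   1    3   0  3/8 ]
  [   0    0  10  9/2 ]
  [ -11  -33  -4   -6 ]
ρ3 ← ρ3 + 11·ρ1
  [ 1  3   0    3/8 ]
  [ 0  0  10    9/2 ]
  [ 0  0  -4  -15/8 ]
ρ2 ← 1/10·ρ2
  [ 1  3   0    3/8 ]
  [ 0  0   1   9/20 ]
  [ 0  0  -4  -15/8 ]
ρ3 ← ρ3 + 4·ρ2
  [ 1  3  0    3/8 ]
  [ 0  0  1   9/20 ]
  [ 0  0  0  -3/40 ]
ρ3 ← -40/3·ρ3
  [ 1  3  0   3/8 ]
  [ 0  0  1  9/20 ]
  [ 0  0  0     1 ]
ρ2 ← ρ2 − 9/20·ρ3
  [ 1  3  0  3/8 ]
  [ 0  0  1    0 ]
  [ 0  0  0    1 ]
ρ1 ← ρ1 − 3/8·ρ3
  [ 1  3  0  0 ]
  [ 0  0  1  0 ]
  [ 0  0  0  1 ]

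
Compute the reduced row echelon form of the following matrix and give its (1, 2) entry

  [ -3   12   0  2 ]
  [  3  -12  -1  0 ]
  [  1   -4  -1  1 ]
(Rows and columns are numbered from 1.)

R1 ← -1/3·R1
  [ 1   -4   0  -2/3 ]
  [ 3  -12  -1     0 ]
  [ 1   -4  -1     1 ]
R2 ← R2 − 3·R1
  [ 1  -4   0  -2/3 ]
  [ 0   0  -1     2 ]
  [ 1  -4  -1     1 ]
R3 ← R3 − R1
  [ 1  -4   0  -2/3 ]
  [ 0   0  -1     2 ]
  [ 0   0  -1   5/3 ]
R2 ← -1·R2
  [ 1  -4   0  -2/3 ]
  [ 0   0   1    -2 ]
  [ 0   0  -1   5/3 ]
R3 ← R3 + R2
  [ 1  -4  0  -2/3 ]
  [ 0   0  1    -2 ]
  [ 0   0  0  -1/3 ]
R3 ← -3·R3
  [ 1  -4  0  -2/3 ]
  [ 0   0  1    -2 ]
  [ 0   0  0     1 ]
R2 ← R2 + 2·R3
  [ 1  -4  0  -2/3 ]
  [ 0   0  1     0 ]
  [ 0   0  0     1 ]
R1 ← R1 + 2/3·R3
  [ 1  -4  0  0 ]
  [ 0   0  1  0 ]
  [ 0   0  0  1 ]

-4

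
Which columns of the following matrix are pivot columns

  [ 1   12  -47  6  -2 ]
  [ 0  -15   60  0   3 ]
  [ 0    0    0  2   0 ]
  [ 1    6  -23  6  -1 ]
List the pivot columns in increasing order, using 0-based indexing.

0, 1, 3, 4

Subtract R1 from R4.
  [ 1   12  -47  6  -2 ]
  [ 0  -15   60  0   3 ]
  [ 0    0    0  2   0 ]
  [ 0   -6   24  0   1 ]
Multiply R2 by -1/15.
  [ 1  12  -47  6    -2 ]
  [ 0   1   -4  0  -1/5 ]
  [ 0   0    0  2     0 ]
  [ 0  -6   24  0     1 ]
Add 6 times R2 to R4.
  [ 1  12  -47  6    -2 ]
  [ 0   1   -4  0  -1/5 ]
  [ 0   0    0  2     0 ]
  [ 0   0    0  0  -1/5 ]
Multiply R3 by 1/2.
  [ 1  12  -47  6    -2 ]
  [ 0   1   -4  0  -1/5 ]
  [ 0   0    0  1     0 ]
  [ 0   0    0  0  -1/5 ]
Multiply R4 by -5.
  [ 1  12  -47  6    -2 ]
  [ 0   1   -4  0  -1/5 ]
  [ 0   0    0  1     0 ]
  [ 0   0    0  0     1 ]
Add 1/5 times R4 to R2.
  [ 1  12  -47  6  -2 ]
  [ 0   1   -4  0   0 ]
  [ 0   0    0  1   0 ]
  [ 0   0    0  0   1 ]
Add 2 times R4 to R1.
  [ 1  12  -47  6  0 ]
  [ 0   1   -4  0  0 ]
  [ 0   0    0  1  0 ]
  [ 0   0    0  0  1 ]
Subtract 6 times R3 from R1.
  [ 1  12  -47  0  0 ]
  [ 0   1   -4  0  0 ]
  [ 0   0    0  1  0 ]
  [ 0   0    0  0  1 ]
Subtract 12 times R2 from R1.
  [ 1  0   1  0  0 ]
  [ 0  1  -4  0  0 ]
  [ 0  0   0  1  0 ]
  [ 0  0   0  0  1 ]
Pivot columns are the columns containing a leading 1.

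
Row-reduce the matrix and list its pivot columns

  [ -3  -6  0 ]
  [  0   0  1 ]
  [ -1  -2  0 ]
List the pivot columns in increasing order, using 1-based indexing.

Multiply R1 by -1/3.
Add R1 to R3.
Pivot columns are the columns containing a leading 1.

1, 3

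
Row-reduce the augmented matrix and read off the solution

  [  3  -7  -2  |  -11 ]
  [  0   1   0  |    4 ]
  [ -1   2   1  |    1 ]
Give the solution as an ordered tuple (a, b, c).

(3, 4, -4)

Multiply R1 by 1/3.
  [  1  -7/3  -2/3  |  -11/3 ]
  [  0     1     0  |      4 ]
  [ -1     2     1  |      1 ]
Add R1 to R3.
  [ 1  -7/3  -2/3  |  -11/3 ]
  [ 0     1     0  |      4 ]
  [ 0  -1/3   1/3  |   -8/3 ]
Add 1/3 times R2 to R3.
  [ 1  -7/3  -2/3  |  -11/3 ]
  [ 0     1     0  |      4 ]
  [ 0     0   1/3  |   -4/3 ]
Multiply R3 by 3.
  [ 1  -7/3  -2/3  |  -11/3 ]
  [ 0     1     0  |      4 ]
  [ 0     0     1  |     -4 ]
Add 2/3 times R3 to R1.
  [ 1  -7/3  0  |  -19/3 ]
  [ 0     1  0  |      4 ]
  [ 0     0  1  |     -4 ]
Add 7/3 times R2 to R1.
  [ 1  0  0  |   3 ]
  [ 0  1  0  |   4 ]
  [ 0  0  1  |  -4 ]
Reading off the last column: a = 3, b = 4, c = -4.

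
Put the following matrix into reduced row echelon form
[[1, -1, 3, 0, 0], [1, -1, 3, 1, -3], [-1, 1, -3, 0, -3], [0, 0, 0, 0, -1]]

[[1, -1, 3, 0, 0], [0, 0, 0, 1, 0], [0, 0, 0, 0, 1], [0, 0, 0, 0, 0]]

R2 ← R2 − R1
  [  1  -1   3  0   0 ]
  [  0   0   0  1  -3 ]
  [ -1   1  -3  0  -3 ]
  [  0   0   0  0  -1 ]
R3 ← R3 + R1
  [ 1  -1  3  0   0 ]
  [ 0   0  0  1  -3 ]
  [ 0   0  0  0  -3 ]
  [ 0   0  0  0  -1 ]
R3 ← -1/3·R3
  [ 1  -1  3  0   0 ]
  [ 0   0  0  1  -3 ]
  [ 0   0  0  0   1 ]
  [ 0   0  0  0  -1 ]
R4 ← R4 + R3
  [ 1  -1  3  0   0 ]
  [ 0   0  0  1  -3 ]
  [ 0   0  0  0   1 ]
  [ 0   0  0  0   0 ]
R2 ← R2 + 3·R3
  [ 1  -1  3  0  0 ]
  [ 0   0  0  1  0 ]
  [ 0   0  0  0  1 ]
  [ 0   0  0  0  0 ]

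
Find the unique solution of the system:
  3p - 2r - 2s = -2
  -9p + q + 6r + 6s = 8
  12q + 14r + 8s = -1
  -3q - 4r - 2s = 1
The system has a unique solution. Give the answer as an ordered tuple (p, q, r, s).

(-2, 2, -3/2, -1/2)

Form the augmented matrix and row-reduce:
  [  3   0  -2  -2  |  -2 ]
  [ -9   1   6   6  |   8 ]
  [  0  12  14   8  |  -1 ]
  [  0  -3  -4  -2  |   1 ]
r1 -> 1/3·r1
  [  1   0  -2/3  -2/3  |  -2/3 ]
  [ -9   1     6     6  |     8 ]
  [  0  12    14     8  |    -1 ]
  [  0  -3    -4    -2  |     1 ]
r2 -> r2 + 9·r1
  [ 1   0  -2/3  -2/3  |  -2/3 ]
  [ 0   1     0     0  |     2 ]
  [ 0  12    14     8  |    -1 ]
  [ 0  -3    -4    -2  |     1 ]
r3 -> r3 − 12·r2
  [ 1   0  -2/3  -2/3  |  -2/3 ]
  [ 0   1     0     0  |     2 ]
  [ 0   0    14     8  |   -25 ]
  [ 0  -3    -4    -2  |     1 ]
r4 -> r4 + 3·r2
  [ 1  0  -2/3  -2/3  |  -2/3 ]
  [ 0  1     0     0  |     2 ]
  [ 0  0    14     8  |   -25 ]
  [ 0  0    -4    -2  |     7 ]
r3 -> 1/14·r3
  [ 1  0  -2/3  -2/3  |    -2/3 ]
  [ 0  1     0     0  |       2 ]
  [ 0  0     1   4/7  |  -25/14 ]
  [ 0  0    -4    -2  |       7 ]
r4 -> r4 + 4·r3
  [ 1  0  -2/3  -2/3  |    -2/3 ]
  [ 0  1     0     0  |       2 ]
  [ 0  0     1   4/7  |  -25/14 ]
  [ 0  0     0   2/7  |    -1/7 ]
r4 -> 7/2·r4
  [ 1  0  -2/3  -2/3  |    -2/3 ]
  [ 0  1     0     0  |       2 ]
  [ 0  0     1   4/7  |  -25/14 ]
  [ 0  0     0     1  |    -1/2 ]
r3 -> r3 − 4/7·r4
  [ 1  0  -2/3  -2/3  |  -2/3 ]
  [ 0  1     0     0  |     2 ]
  [ 0  0     1     0  |  -3/2 ]
  [ 0  0     0     1  |  -1/2 ]
r1 -> r1 + 2/3·r4
  [ 1  0  -2/3  0  |    -1 ]
  [ 0  1     0  0  |     2 ]
  [ 0  0     1  0  |  -3/2 ]
  [ 0  0     0  1  |  -1/2 ]
r1 -> r1 + 2/3·r3
  [ 1  0  0  0  |    -2 ]
  [ 0  1  0  0  |     2 ]
  [ 0  0  1  0  |  -3/2 ]
  [ 0  0  0  1  |  -1/2 ]
Reading off the last column: p = -2, q = 2, r = -3/2, s = -1/2.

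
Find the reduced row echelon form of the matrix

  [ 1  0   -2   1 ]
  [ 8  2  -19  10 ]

[[1, 0, -2, 1], [0, 1, -3/2, 1]]

ρ2 ← ρ2 − 8·ρ1
  [ 1  0  -2  1 ]
  [ 0  2  -3  2 ]
ρ2 ← 1/2·ρ2
  [ 1  0    -2  1 ]
  [ 0  1  -3/2  1 ]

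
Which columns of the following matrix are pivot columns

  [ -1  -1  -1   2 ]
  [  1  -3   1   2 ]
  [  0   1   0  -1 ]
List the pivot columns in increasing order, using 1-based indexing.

1, 2

Multiply R1 by -1.
Subtract R1 from R2.
Multiply R2 by -1/4.
Subtract R2 from R3.
Subtract R2 from R1.
Pivot columns are the columns containing a leading 1.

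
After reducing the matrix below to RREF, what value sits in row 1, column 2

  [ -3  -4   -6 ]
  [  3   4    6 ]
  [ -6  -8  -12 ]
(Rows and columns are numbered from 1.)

R1 ← -1/3·R1
R2 ← R2 − 3·R1
R3 ← R3 + 6·R1

4/3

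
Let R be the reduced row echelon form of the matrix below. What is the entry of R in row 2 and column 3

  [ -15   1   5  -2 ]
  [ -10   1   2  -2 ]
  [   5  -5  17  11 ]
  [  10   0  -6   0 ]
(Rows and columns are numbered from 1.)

r1 → -1/15·r1
r2 → r2 + 10·r1
r3 → r3 − 5·r1
r4 → r4 − 10·r1
r2 → 3·r2
r3 → r3 + 14/3·r2
r4 → r4 − 2/3·r2
r2 → r2 + 2·r3
r1 → r1 − 2/15·r3
r1 → r1 + 1/15·r2

-4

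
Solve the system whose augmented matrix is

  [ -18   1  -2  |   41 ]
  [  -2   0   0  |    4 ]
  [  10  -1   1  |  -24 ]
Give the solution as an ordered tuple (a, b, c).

(-2, 3, -1)

ρ1 -> -1/18·ρ1
  [  1  -1/18  1/9  |  -41/18 ]
  [ -2      0    0  |       4 ]
  [ 10     -1    1  |     -24 ]
ρ2 -> ρ2 + 2·ρ1
  [  1  -1/18  1/9  |  -41/18 ]
  [  0   -1/9  2/9  |    -5/9 ]
  [ 10     -1    1  |     -24 ]
ρ3 -> ρ3 − 10·ρ1
  [ 1  -1/18   1/9  |  -41/18 ]
  [ 0   -1/9   2/9  |    -5/9 ]
  [ 0   -4/9  -1/9  |   -11/9 ]
ρ2 -> -9·ρ2
  [ 1  -1/18   1/9  |  -41/18 ]
  [ 0      1    -2  |       5 ]
  [ 0   -4/9  -1/9  |   -11/9 ]
ρ3 -> ρ3 + 4/9·ρ2
  [ 1  -1/18  1/9  |  -41/18 ]
  [ 0      1   -2  |       5 ]
  [ 0      0   -1  |       1 ]
ρ3 -> -1·ρ3
  [ 1  -1/18  1/9  |  -41/18 ]
  [ 0      1   -2  |       5 ]
  [ 0      0    1  |      -1 ]
ρ2 -> ρ2 + 2·ρ3
  [ 1  -1/18  1/9  |  -41/18 ]
  [ 0      1    0  |       3 ]
  [ 0      0    1  |      -1 ]
ρ1 -> ρ1 − 1/9·ρ3
  [ 1  -1/18  0  |  -13/6 ]
  [ 0      1  0  |      3 ]
  [ 0      0  1  |     -1 ]
ρ1 -> ρ1 + 1/18·ρ2
  [ 1  0  0  |  -2 ]
  [ 0  1  0  |   3 ]
  [ 0  0  1  |  -1 ]
Reading off the last column: a = -2, b = 3, c = -1.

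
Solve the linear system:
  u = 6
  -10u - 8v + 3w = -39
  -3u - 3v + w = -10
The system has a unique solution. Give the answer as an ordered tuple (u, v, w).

Form the augmented matrix and row-reduce:
  [   1   0  0  |    6 ]
  [ -10  -8  3  |  -39 ]
  [  -3  -3  1  |  -10 ]
R2 → R2 + 10·R1
  [  1   0  0  |    6 ]
  [  0  -8  3  |   21 ]
  [ -3  -3  1  |  -10 ]
R3 → R3 + 3·R1
  [ 1   0  0  |   6 ]
  [ 0  -8  3  |  21 ]
  [ 0  -3  1  |   8 ]
R2 → -1/8·R2
  [ 1   0     0  |      6 ]
  [ 0   1  -3/8  |  -21/8 ]
  [ 0  -3     1  |      8 ]
R3 → R3 + 3·R2
  [ 1  0     0  |      6 ]
  [ 0  1  -3/8  |  -21/8 ]
  [ 0  0  -1/8  |    1/8 ]
R3 → -8·R3
  [ 1  0     0  |      6 ]
  [ 0  1  -3/8  |  -21/8 ]
  [ 0  0     1  |     -1 ]
R2 → R2 + 3/8·R3
  [ 1  0  0  |   6 ]
  [ 0  1  0  |  -3 ]
  [ 0  0  1  |  -1 ]
Reading off the last column: u = 6, v = -3, w = -1.

(6, -3, -1)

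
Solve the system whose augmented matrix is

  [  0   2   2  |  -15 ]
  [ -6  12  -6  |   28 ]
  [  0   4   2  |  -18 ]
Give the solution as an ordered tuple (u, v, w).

(-5/3, -3/2, -6)

Swap R1 and R2.
  [ -6  12  -6  |   28 ]
  [  0   2   2  |  -15 ]
  [  0   4   2  |  -18 ]
Multiply R1 by -1/6.
  [ 1  -2  1  |  -14/3 ]
  [ 0   2  2  |    -15 ]
  [ 0   4  2  |    -18 ]
Multiply R2 by 1/2.
  [ 1  -2  1  |  -14/3 ]
  [ 0   1  1  |  -15/2 ]
  [ 0   4  2  |    -18 ]
Subtract 4 times R2 from R3.
  [ 1  -2   1  |  -14/3 ]
  [ 0   1   1  |  -15/2 ]
  [ 0   0  -2  |     12 ]
Multiply R3 by -1/2.
  [ 1  -2  1  |  -14/3 ]
  [ 0   1  1  |  -15/2 ]
  [ 0   0  1  |     -6 ]
Subtract R3 from R2.
  [ 1  -2  1  |  -14/3 ]
  [ 0   1  0  |   -3/2 ]
  [ 0   0  1  |     -6 ]
Subtract R3 from R1.
  [ 1  -2  0  |   4/3 ]
  [ 0   1  0  |  -3/2 ]
  [ 0   0  1  |    -6 ]
Add 2 times R2 to R1.
  [ 1  0  0  |  -5/3 ]
  [ 0  1  0  |  -3/2 ]
  [ 0  0  1  |    -6 ]
Reading off the last column: u = -5/3, v = -3/2, w = -6.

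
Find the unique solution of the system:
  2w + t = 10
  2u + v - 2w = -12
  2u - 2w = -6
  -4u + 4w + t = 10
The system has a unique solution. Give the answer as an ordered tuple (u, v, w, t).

(3, -6, 6, -2)

Form the augmented matrix and row-reduce:
  [  0  0   2  1  |   10 ]
  [  2  1  -2  0  |  -12 ]
  [  2  0  -2  0  |   -6 ]
  [ -4  0   4  1  |   10 ]
Swap r1 and r2.
  [  2  1  -2  0  |  -12 ]
  [  0  0   2  1  |   10 ]
  [  2  0  -2  0  |   -6 ]
  [ -4  0   4  1  |   10 ]
Multiply r1 by 1/2.
  [  1  1/2  -1  0  |  -6 ]
  [  0    0   2  1  |  10 ]
  [  2    0  -2  0  |  -6 ]
  [ -4    0   4  1  |  10 ]
Subtract 2 times r1 from r3.
  [  1  1/2  -1  0  |  -6 ]
  [  0    0   2  1  |  10 ]
  [  0   -1   0  0  |   6 ]
  [ -4    0   4  1  |  10 ]
Add 4 times r1 to r4.
  [ 1  1/2  -1  0  |   -6 ]
  [ 0    0   2  1  |   10 ]
  [ 0   -1   0  0  |    6 ]
  [ 0    2   0  1  |  -14 ]
Swap r2 and r3.
  [ 1  1/2  -1  0  |   -6 ]
  [ 0   -1   0  0  |    6 ]
  [ 0    0   2  1  |   10 ]
  [ 0    2   0  1  |  -14 ]
Multiply r2 by -1.
  [ 1  1/2  -1  0  |   -6 ]
  [ 0    1   0  0  |   -6 ]
  [ 0    0   2  1  |   10 ]
  [ 0    2   0  1  |  -14 ]
Subtract 2 times r2 from r4.
  [ 1  1/2  -1  0  |  -6 ]
  [ 0    1   0  0  |  -6 ]
  [ 0    0   2  1  |  10 ]
  [ 0    0   0  1  |  -2 ]
Multiply r3 by 1/2.
  [ 1  1/2  -1    0  |  -6 ]
  [ 0    1   0    0  |  -6 ]
  [ 0    0   1  1/2  |   5 ]
  [ 0    0   0    1  |  -2 ]
Subtract 1/2 times r4 from r3.
  [ 1  1/2  -1  0  |  -6 ]
  [ 0    1   0  0  |  -6 ]
  [ 0    0   1  0  |   6 ]
  [ 0    0   0  1  |  -2 ]
Add r3 to r1.
  [ 1  1/2  0  0  |   0 ]
  [ 0    1  0  0  |  -6 ]
  [ 0    0  1  0  |   6 ]
  [ 0    0  0  1  |  -2 ]
Subtract 1/2 times r2 from r1.
  [ 1  0  0  0  |   3 ]
  [ 0  1  0  0  |  -6 ]
  [ 0  0  1  0  |   6 ]
  [ 0  0  0  1  |  -2 ]
Reading off the last column: u = 3, v = -6, w = 6, t = -2.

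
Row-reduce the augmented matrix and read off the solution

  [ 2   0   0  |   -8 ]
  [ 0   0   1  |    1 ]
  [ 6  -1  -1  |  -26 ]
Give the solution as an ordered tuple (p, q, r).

(-4, 1, 1)

Multiply R1 by 1/2.
Subtract 6 times R1 from R3.
Swap R2 and R3.
Multiply R2 by -1.
Subtract R3 from R2.
Reading off the last column: p = -4, q = 1, r = 1.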